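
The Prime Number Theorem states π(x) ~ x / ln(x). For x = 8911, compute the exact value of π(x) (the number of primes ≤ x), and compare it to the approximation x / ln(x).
π(8911) = 1108;  x/ln(x) ≈ 979.76;  relative error ≈ 11.57%.

Directly count primes up to 8911: π(8911) = 1108. The PNT approximation gives 8911/ln(8911) ≈ 8911/9.09504 ≈ 979.76. Relative error (π(x) − x/ln(x)) / π(x) ≈ 11.57%; the approximation is known to undercount slightly (Li(x) is a better estimate).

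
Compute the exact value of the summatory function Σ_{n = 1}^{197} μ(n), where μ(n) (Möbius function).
Σ_{n ≤ 197} μ(n) = -7

Compute μ(n) for each 1 ≤ n ≤ 197: μ(1) = 1, μ(2) = -1, μ(3) = -1, μ(4) = 0, μ(5) = -1, μ(6) = 1, μ(7) = -1, μ(8) = 0, μ(9) = 0, μ(10) = 1, μ(11) = -1, μ(12) = 0, μ(13) = -1, μ(14) = 1, μ(15) = 1, μ(16) = 0, μ(17) = -1, μ(18) = 0, μ(19) = -1, μ(20) = 0, μ(21) = 1, μ(22) = 1, μ(23) = -1, μ(24) = 0, μ(25) = 0, μ(26) = 1, μ(27) = 0, μ(28) = 0, μ(29) = -1, μ(30) = -1, μ(31) = -1, μ(32) = 0, μ(33) = 1, μ(34) = 1, μ(35) = 1, μ(36) = 0, μ(37) = -1, μ(38) = 1, μ(39) = 1, μ(40) = 0, μ(41) = -1, μ(42) = -1, μ(43) = -1, μ(44) = 0, μ(45) = 0, μ(46) = 1, μ(47) = -1, μ(48) = 0, μ(49) = 0, μ(50) = 0, μ(51) = 1, μ(52) = 0, μ(53) = -1, μ(54) = 0, μ(55) = 1, μ(56) = 0, μ(57) = 1, μ(58) = 1, μ(59) = -1, μ(60) = 0, μ(61) = -1, μ(62) = 1, μ(63) = 0, μ(64) = 0, μ(65) = 1, μ(66) = -1, μ(67) = -1, μ(68) = 0, μ(69) = 1, μ(70) = -1, μ(71) = -1, μ(72) = 0, μ(73) = -1, μ(74) = 1, μ(75) = 0, μ(76) = 0, μ(77) = 1, μ(78) = -1, μ(79) = -1, μ(80) = 0, μ(81) = 0, μ(82) = 1, μ(83) = -1, μ(84) = 0, μ(85) = 1, μ(86) = 1, μ(87) = 1, μ(88) = 0, μ(89) = -1, μ(90) = 0, μ(91) = 1, μ(92) = 0, μ(93) = 1, μ(94) = 1, μ(95) = 1, μ(96) = 0, μ(97) = -1, μ(98) = 0, μ(99) = 0, μ(100) = 0, μ(101) = -1, μ(102) = -1, μ(103) = -1, μ(104) = 0, μ(105) = -1, μ(106) = 1, μ(107) = -1, μ(108) = 0, μ(109) = -1, μ(110) = -1, μ(111) = 1, μ(112) = 0, μ(113) = -1, μ(114) = -1, μ(115) = 1, μ(116) = 0, μ(117) = 0, μ(118) = 1, μ(119) = 1, μ(120) = 0, μ(121) = 0, μ(122) = 1, μ(123) = 1, μ(124) = 0, μ(125) = 0, μ(126) = 0, μ(127) = -1, μ(128) = 0, μ(129) = 1, μ(130) = -1, μ(131) = -1, μ(132) = 0, μ(133) = 1, μ(134) = 1, μ(135) = 0, μ(136) = 0, μ(137) = -1, μ(138) = -1, μ(139) = -1, μ(140) = 0, μ(141) = 1, μ(142) = 1, μ(143) = 1, μ(144) = 0, μ(145) = 1, μ(146) = 1, μ(147) = 0, μ(148) = 0, μ(149) = -1, μ(150) = 0, μ(151) = -1, μ(152) = 0, μ(153) = 0, μ(154) = -1, μ(155) = 1, μ(156) = 0, μ(157) = -1, μ(158) = 1, μ(159) = 1, μ(160) = 0, μ(161) = 1, μ(162) = 0, μ(163) = -1, μ(164) = 0, μ(165) = -1, μ(166) = 1, μ(167) = -1, μ(168) = 0, μ(169) = 0, μ(170) = -1, μ(171) = 0, μ(172) = 0, μ(173) = -1, μ(174) = -1, μ(175) = 0, μ(176) = 0, μ(177) = 1, μ(178) = 1, μ(179) = -1, μ(180) = 0, μ(181) = -1, μ(182) = -1, μ(183) = 1, μ(184) = 0, μ(185) = 1, μ(186) = -1, μ(187) = 1, μ(188) = 0, μ(189) = 0, μ(190) = -1, μ(191) = -1, μ(192) = 0, μ(193) = -1, μ(194) = 1, μ(195) = -1, μ(196) = 0, μ(197) = -1. Summing all 197 values: -7. (Mertens function M(x) = Σ_{n ≤ x} μ(n); on average M(x) should be small (PNT ⟺ M(x) = o(x)).)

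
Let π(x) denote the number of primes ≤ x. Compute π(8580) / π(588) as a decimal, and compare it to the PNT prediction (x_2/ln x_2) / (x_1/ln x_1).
π(8580)/π(588) = 1068/107 ≈ 9.9813;  PNT prediction ≈ 10.2734.

π(588) = 107 and π(8580) = 1068, so π(8580)/π(588) ≈ 9.9813. The PNT-predicted ratio is (8580/ln(8580)) / (588/ln(588)) ≈ 10.2734. The two agree to within a few percent, as expected.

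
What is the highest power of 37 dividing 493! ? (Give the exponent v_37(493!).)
v_37(493!) = 13

Legendre's formula: v_p(n!) = Σ_{k ≥ 1} ⌊n / p^k⌋. For p = 37, n = 493, the terms are:
  ⌊493/37^1⌋ = ⌊493/37⌋ = 13
(the next term ⌊493/37^2⌋ = 0, terminating the sum). Summing: v_37(493!) = 13 = 13.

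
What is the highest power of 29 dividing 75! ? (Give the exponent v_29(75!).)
v_29(75!) = 2

Legendre's formula: v_p(n!) = Σ_{k ≥ 1} ⌊n / p^k⌋. For p = 29, n = 75, the terms are:
  ⌊75/29^1⌋ = ⌊75/29⌋ = 2
(the next term ⌊75/29^2⌋ = 0, terminating the sum). Summing: v_29(75!) = 2 = 2.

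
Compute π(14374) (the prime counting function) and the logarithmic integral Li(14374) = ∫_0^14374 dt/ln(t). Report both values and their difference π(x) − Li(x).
π(14374) = 1684;  Li(14374) ≈ 1711.38;  π(x) − Li(x) ≈ -27.38.

Direct count of primes ≤ 14374 gives π(14374) = 1684. Numerical evaluation of the logarithmic integral gives Li(14374) ≈ 1711.38. The difference π(x) − Li(x) ≈ -27.38 is typically negative for small/moderate x (Li(x) overestimates), though Littlewood's theorem shows this sign changes infinitely often.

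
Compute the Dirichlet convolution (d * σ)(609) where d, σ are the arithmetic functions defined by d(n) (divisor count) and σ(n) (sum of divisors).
(d * σ)(609) = 1920

Divisors of 609: [1, 3, 7, 21, 29, 87, 203, 609]. For each d | 609:
  d = 1: d(1) · σ(609/1) = 1 · 960 = 960
  d = 3: d(3) · σ(609/3) = 2 · 240 = 480
  d = 7: d(7) · σ(609/7) = 2 · 120 = 240
  d = 21: d(21) · σ(609/21) = 4 · 30 = 120
  d = 29: d(29) · σ(609/29) = 2 · 32 = 64
  d = 87: d(87) · σ(609/87) = 4 · 8 = 32
  d = 203: d(203) · σ(609/203) = 4 · 4 = 16
  d = 609: d(609) · σ(609/609) = 8 · 1 = 8
Summing: (d * σ)(609) = 960 + 480 + 240 + 120 + 64 + 32 + 16 + 8 = 1920.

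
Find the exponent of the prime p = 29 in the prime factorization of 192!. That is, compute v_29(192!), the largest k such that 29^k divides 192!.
v_29(192!) = 6

Legendre's formula: v_p(n!) = Σ_{k ≥ 1} ⌊n / p^k⌋. For p = 29, n = 192, the terms are:
  ⌊192/29^1⌋ = ⌊192/29⌋ = 6
(the next term ⌊192/29^2⌋ = 0, terminating the sum). Summing: v_29(192!) = 6 = 6.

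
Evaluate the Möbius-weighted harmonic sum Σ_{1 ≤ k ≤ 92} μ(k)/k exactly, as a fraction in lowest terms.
Σ μ(k)/k = 226361852224483257830288188126621/23768741896345550770650537601358310

Values of μ(k) for 1 ≤ k ≤ 92: μ(1) = 1, μ(2) = -1, μ(3) = -1, μ(5) = -1, μ(6) = 1, μ(7) = -1, μ(10) = 1, μ(11) = -1, μ(13) = -1, μ(14) = 1, μ(15) = 1, μ(17) = -1, μ(19) = -1, μ(21) = 1, μ(22) = 1, μ(23) = -1, μ(26) = 1, μ(29) = -1, μ(30) = -1, μ(31) = -1, μ(33) = 1, μ(34) = 1, μ(35) = 1, μ(37) = -1, μ(38) = 1, μ(39) = 1, μ(41) = -1, μ(42) = -1, μ(43) = -1, μ(46) = 1, μ(47) = -1, μ(51) = 1, μ(53) = -1, μ(55) = 1, μ(57) = 1, μ(58) = 1, μ(59) = -1, μ(61) = -1, μ(62) = 1, μ(65) = 1, μ(66) = -1, μ(67) = -1, μ(69) = 1, μ(70) = -1, μ(71) = -1, μ(73) = -1, μ(74) = 1, μ(77) = 1, μ(78) = -1, μ(79) = -1, μ(82) = 1, μ(83) = -1, μ(85) = 1, μ(86) = 1, μ(87) = 1, μ(89) = -1, μ(91) = 1, with μ = 0 on non-squarefree integers. Summing μ(k)/k for k where μ(k) ≠ 0 gives 226361852224483257830288188126621/23768741896345550770650537601358310 ≈ 0.0095. (PNT ⟺ this sum → 0 as n → ∞.)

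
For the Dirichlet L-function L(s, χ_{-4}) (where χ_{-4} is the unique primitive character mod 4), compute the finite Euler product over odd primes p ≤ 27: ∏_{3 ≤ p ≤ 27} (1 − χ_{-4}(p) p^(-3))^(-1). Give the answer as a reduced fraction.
∏ = 177358697820836675/183046656872153088

The odd primes p ≤ 27 are [3, 5, 7, 11, 13, 17, 19, 23]. For each, χ(p) = 1 if p ≡ 1 mod 4, χ(p) = −1 if p ≡ 3 mod 4. Taking (1 − χ(p)/p^3)^(-1) = p^3/(p^3 − χ(p)): (1 − (-1)/3^3)^(-1) · (1 − (1)/5^3)^(-1) · (1 − (-1)/7^3)^(-1) · (1 − (-1)/11^3)^(-1) · (1 − (1)/13^3)^(-1) · (1 − (1)/17^3)^(-1) · (1 − (-1)/19^3)^(-1) · (1 − (-1)/23^3)^(-1) = 177358697820836675/183046656872153088.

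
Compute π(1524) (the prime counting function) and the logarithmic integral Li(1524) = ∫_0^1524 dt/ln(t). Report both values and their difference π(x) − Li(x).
π(1524) = 241;  Li(1524) ≈ 251.09;  π(x) − Li(x) ≈ -10.09.

Direct count of primes ≤ 1524 gives π(1524) = 241. Numerical evaluation of the logarithmic integral gives Li(1524) ≈ 251.09. The difference π(x) − Li(x) ≈ -10.09 is typically negative for small/moderate x (Li(x) overestimates), though Littlewood's theorem shows this sign changes infinitely often.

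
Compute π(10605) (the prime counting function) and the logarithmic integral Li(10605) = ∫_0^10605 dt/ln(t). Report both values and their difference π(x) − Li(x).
π(10605) = 1293;  Li(10605) ≈ 1311.61;  π(x) − Li(x) ≈ -18.61.

Direct count of primes ≤ 10605 gives π(10605) = 1293. Numerical evaluation of the logarithmic integral gives Li(10605) ≈ 1311.61. The difference π(x) − Li(x) ≈ -18.61 is typically negative for small/moderate x (Li(x) overestimates), though Littlewood's theorem shows this sign changes infinitely often.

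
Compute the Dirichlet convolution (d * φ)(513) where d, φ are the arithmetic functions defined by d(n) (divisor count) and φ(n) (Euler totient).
(d * φ)(513) = 800

Divisors of 513: [1, 3, 9, 19, 27, 57, 171, 513]. For each d | 513:
  d = 1: d(1) · φ(513/1) = 1 · 324 = 324
  d = 3: d(3) · φ(513/3) = 2 · 108 = 216
  d = 9: d(9) · φ(513/9) = 3 · 36 = 108
  d = 19: d(19) · φ(513/19) = 2 · 18 = 36
  d = 27: d(27) · φ(513/27) = 4 · 18 = 72
  d = 57: d(57) · φ(513/57) = 4 · 6 = 24
  d = 171: d(171) · φ(513/171) = 6 · 2 = 12
  d = 513: d(513) · φ(513/513) = 8 · 1 = 8
Summing: (d * φ)(513) = 324 + 216 + 108 + 36 + 72 + 24 + 12 + 8 = 800.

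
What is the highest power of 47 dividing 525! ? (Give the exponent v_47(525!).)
v_47(525!) = 11

Legendre's formula: v_p(n!) = Σ_{k ≥ 1} ⌊n / p^k⌋. For p = 47, n = 525, the terms are:
  ⌊525/47^1⌋ = ⌊525/47⌋ = 11
(the next term ⌊525/47^2⌋ = 0, terminating the sum). Summing: v_47(525!) = 11 = 11.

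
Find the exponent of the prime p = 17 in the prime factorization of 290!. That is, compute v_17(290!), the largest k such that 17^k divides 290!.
v_17(290!) = 18

Legendre's formula: v_p(n!) = Σ_{k ≥ 1} ⌊n / p^k⌋. For p = 17, n = 290, the terms are:
  ⌊290/17^1⌋ = ⌊290/17⌋ = 17
  ⌊290/17^2⌋ = ⌊290/289⌋ = 1
(the next term ⌊290/17^3⌋ = 0, terminating the sum). Summing: v_17(290!) = 17 + 1 = 18.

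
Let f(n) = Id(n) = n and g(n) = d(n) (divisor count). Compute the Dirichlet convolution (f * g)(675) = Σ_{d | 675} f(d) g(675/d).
(Id * d)(675) = 2204

Divisors of 675: [1, 3, 5, 9, 15, 25, 27, 45, 75, 135, 225, 675]. For each d | 675:
  d = 1: Id(1) · d(675/1) = 1 · 12 = 12
  d = 3: Id(3) · d(675/3) = 3 · 9 = 27
  d = 5: Id(5) · d(675/5) = 5 · 8 = 40
  d = 9: Id(9) · d(675/9) = 9 · 6 = 54
  d = 15: Id(15) · d(675/15) = 15 · 6 = 90
  d = 25: Id(25) · d(675/25) = 25 · 4 = 100
  d = 27: Id(27) · d(675/27) = 27 · 3 = 81
  d = 45: Id(45) · d(675/45) = 45 · 4 = 180
  d = 75: Id(75) · d(675/75) = 75 · 3 = 225
  d = 135: Id(135) · d(675/135) = 135 · 2 = 270
  d = 225: Id(225) · d(675/225) = 225 · 2 = 450
  d = 675: Id(675) · d(675/675) = 675 · 1 = 675
Summing: (Id * d)(675) = 12 + 27 + 40 + 54 + 90 + 100 + 81 + 180 + 225 + 270 + 450 + 675 = 2204.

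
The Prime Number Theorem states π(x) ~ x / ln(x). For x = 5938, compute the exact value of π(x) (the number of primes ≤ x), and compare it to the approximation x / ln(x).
π(5938) = 779;  x/ln(x) ≈ 683.38;  relative error ≈ 12.27%.

Directly count primes up to 5938: π(5938) = 779. The PNT approximation gives 5938/ln(5938) ≈ 5938/8.68913 ≈ 683.38. Relative error (π(x) − x/ln(x)) / π(x) ≈ 12.27%; the approximation is known to undercount slightly (Li(x) is a better estimate).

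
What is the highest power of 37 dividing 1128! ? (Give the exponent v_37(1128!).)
v_37(1128!) = 30

Legendre's formula: v_p(n!) = Σ_{k ≥ 1} ⌊n / p^k⌋. For p = 37, n = 1128, the terms are:
  ⌊1128/37^1⌋ = ⌊1128/37⌋ = 30
(the next term ⌊1128/37^2⌋ = 0, terminating the sum). Summing: v_37(1128!) = 30 = 30.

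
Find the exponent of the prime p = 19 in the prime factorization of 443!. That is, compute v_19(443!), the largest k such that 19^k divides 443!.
v_19(443!) = 24

Legendre's formula: v_p(n!) = Σ_{k ≥ 1} ⌊n / p^k⌋. For p = 19, n = 443, the terms are:
  ⌊443/19^1⌋ = ⌊443/19⌋ = 23
  ⌊443/19^2⌋ = ⌊443/361⌋ = 1
(the next term ⌊443/19^3⌋ = 0, terminating the sum). Summing: v_19(443!) = 23 + 1 = 24.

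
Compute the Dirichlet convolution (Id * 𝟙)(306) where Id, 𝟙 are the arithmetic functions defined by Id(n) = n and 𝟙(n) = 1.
(Id * 𝟙)(306) = 702

Divisors of 306: [1, 2, 3, 6, 9, 17, 18, 34, 51, 102, 153, 306]. For each d | 306:
  d = 1: Id(1) · 𝟙(306/1) = 1 · 1 = 1
  d = 2: Id(2) · 𝟙(306/2) = 2 · 1 = 2
  d = 3: Id(3) · 𝟙(306/3) = 3 · 1 = 3
  d = 6: Id(6) · 𝟙(306/6) = 6 · 1 = 6
  d = 9: Id(9) · 𝟙(306/9) = 9 · 1 = 9
  d = 17: Id(17) · 𝟙(306/17) = 17 · 1 = 17
  d = 18: Id(18) · 𝟙(306/18) = 18 · 1 = 18
  d = 34: Id(34) · 𝟙(306/34) = 34 · 1 = 34
  d = 51: Id(51) · 𝟙(306/51) = 51 · 1 = 51
  d = 102: Id(102) · 𝟙(306/102) = 102 · 1 = 102
  d = 153: Id(153) · 𝟙(306/153) = 153 · 1 = 153
  d = 306: Id(306) · 𝟙(306/306) = 306 · 1 = 306
Summing: (Id * 𝟙)(306) = 1 + 2 + 3 + 6 + 9 + 17 + 18 + 34 + 51 + 102 + 153 + 306 = 702.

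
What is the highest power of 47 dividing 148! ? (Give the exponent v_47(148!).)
v_47(148!) = 3

Legendre's formula: v_p(n!) = Σ_{k ≥ 1} ⌊n / p^k⌋. For p = 47, n = 148, the terms are:
  ⌊148/47^1⌋ = ⌊148/47⌋ = 3
(the next term ⌊148/47^2⌋ = 0, terminating the sum). Summing: v_47(148!) = 3 = 3.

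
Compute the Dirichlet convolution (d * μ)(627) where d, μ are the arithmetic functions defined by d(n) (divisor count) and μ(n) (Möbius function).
(d * μ)(627) = 1

Divisors of 627: [1, 3, 11, 19, 33, 57, 209, 627]. For each d | 627:
  d = 1: d(1) · μ(627/1) = 1 · -1 = -1
  d = 3: d(3) · μ(627/3) = 2 · 1 = 2
  d = 11: d(11) · μ(627/11) = 2 · 1 = 2
  d = 19: d(19) · μ(627/19) = 2 · 1 = 2
  d = 33: d(33) · μ(627/33) = 4 · -1 = -4
  d = 57: d(57) · μ(627/57) = 4 · -1 = -4
  d = 209: d(209) · μ(627/209) = 4 · -1 = -4
  d = 627: d(627) · μ(627/627) = 8 · 1 = 8
Summing: (d * μ)(627) = -1 + 2 + 2 + 2 + -4 + -4 + -4 + 8 = 1.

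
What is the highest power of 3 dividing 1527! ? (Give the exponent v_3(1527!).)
v_3(1527!) = 760

Legendre's formula: v_p(n!) = Σ_{k ≥ 1} ⌊n / p^k⌋. For p = 3, n = 1527, the terms are:
  ⌊1527/3^1⌋ = ⌊1527/3⌋ = 509
  ⌊1527/3^2⌋ = ⌊1527/9⌋ = 169
  ⌊1527/3^3⌋ = ⌊1527/27⌋ = 56
  ⌊1527/3^4⌋ = ⌊1527/81⌋ = 18
  ⌊1527/3^5⌋ = ⌊1527/243⌋ = 6
  ⌊1527/3^6⌋ = ⌊1527/729⌋ = 2
(the next term ⌊1527/3^7⌋ = 0, terminating the sum). Summing: v_3(1527!) = 509 + 169 + 56 + 18 + 6 + 2 = 760.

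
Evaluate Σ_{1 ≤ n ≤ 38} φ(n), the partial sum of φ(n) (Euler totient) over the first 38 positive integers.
Σ_{n ≤ 38} φ(n) = 450

Compute φ(n) for each 1 ≤ n ≤ 38: φ(1) = 1, φ(2) = 1, φ(3) = 2, φ(4) = 2, φ(5) = 4, φ(6) = 2, φ(7) = 6, φ(8) = 4, φ(9) = 6, φ(10) = 4, φ(11) = 10, φ(12) = 4, φ(13) = 12, φ(14) = 6, φ(15) = 8, φ(16) = 8, φ(17) = 16, φ(18) = 6, φ(19) = 18, φ(20) = 8, φ(21) = 12, φ(22) = 10, φ(23) = 22, φ(24) = 8, φ(25) = 20, φ(26) = 12, φ(27) = 18, φ(28) = 12, φ(29) = 28, φ(30) = 8, φ(31) = 30, φ(32) = 16, φ(33) = 20, φ(34) = 16, φ(35) = 24, φ(36) = 12, φ(37) = 36, φ(38) = 18. Summing all 38 values: 450. (Average order: Σ_{n ≤ x} φ(n) ~ (3/π²) x². For x = 38, (3/π²)·38² ≈ 438.92.)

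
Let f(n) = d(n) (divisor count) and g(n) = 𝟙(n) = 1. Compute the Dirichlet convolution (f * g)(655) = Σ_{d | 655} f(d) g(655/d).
(d * 𝟙)(655) = 9

Divisors of 655: [1, 5, 131, 655]. For each d | 655:
  d = 1: d(1) · 𝟙(655/1) = 1 · 1 = 1
  d = 5: d(5) · 𝟙(655/5) = 2 · 1 = 2
  d = 131: d(131) · 𝟙(655/131) = 2 · 1 = 2
  d = 655: d(655) · 𝟙(655/655) = 4 · 1 = 4
Summing: (d * 𝟙)(655) = 1 + 2 + 2 + 4 = 9.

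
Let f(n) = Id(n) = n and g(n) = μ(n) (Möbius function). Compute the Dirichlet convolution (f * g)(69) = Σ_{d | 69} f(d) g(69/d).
(Id * μ)(69) = 44

Divisors of 69: [1, 3, 23, 69]. For each d | 69:
  d = 1: Id(1) · μ(69/1) = 1 · 1 = 1
  d = 3: Id(3) · μ(69/3) = 3 · -1 = -3
  d = 23: Id(23) · μ(69/23) = 23 · -1 = -23
  d = 69: Id(69) · μ(69/69) = 69 · 1 = 69
Summing: (Id * μ)(69) = 1 + -3 + -23 + 69 = 44.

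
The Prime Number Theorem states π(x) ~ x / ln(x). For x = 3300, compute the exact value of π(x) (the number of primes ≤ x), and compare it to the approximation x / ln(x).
π(3300) = 463;  x/ln(x) ≈ 407.32;  relative error ≈ 12.03%.

Directly count primes up to 3300: π(3300) = 463. The PNT approximation gives 3300/ln(3300) ≈ 3300/8.10168 ≈ 407.32. Relative error (π(x) − x/ln(x)) / π(x) ≈ 12.03%; the approximation is known to undercount slightly (Li(x) is a better estimate).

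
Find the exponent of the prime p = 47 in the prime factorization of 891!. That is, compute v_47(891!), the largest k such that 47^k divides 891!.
v_47(891!) = 18

Legendre's formula: v_p(n!) = Σ_{k ≥ 1} ⌊n / p^k⌋. For p = 47, n = 891, the terms are:
  ⌊891/47^1⌋ = ⌊891/47⌋ = 18
(the next term ⌊891/47^2⌋ = 0, terminating the sum). Summing: v_47(891!) = 18 = 18.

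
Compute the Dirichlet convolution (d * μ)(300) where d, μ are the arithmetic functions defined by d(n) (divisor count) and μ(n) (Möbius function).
(d * μ)(300) = 1

Divisors of 300: [1, 2, 3, 4, 5, 6, 10, 12, 15, 20, 25, 30, 50, 60, 75, 100, 150, 300]. For each d | 300:
  d = 1: d(1) · μ(300/1) = 1 · 0 = 0
  d = 2: d(2) · μ(300/2) = 2 · 0 = 0
  d = 3: d(3) · μ(300/3) = 2 · 0 = 0
  d = 4: d(4) · μ(300/4) = 3 · 0 = 0
  d = 5: d(5) · μ(300/5) = 2 · 0 = 0
  d = 6: d(6) · μ(300/6) = 4 · 0 = 0
  d = 10: d(10) · μ(300/10) = 4 · -1 = -4
  d = 12: d(12) · μ(300/12) = 6 · 0 = 0
  d = 15: d(15) · μ(300/15) = 4 · 0 = 0
  d = 20: d(20) · μ(300/20) = 6 · 1 = 6
  d = 25: d(25) · μ(300/25) = 3 · 0 = 0
  d = 30: d(30) · μ(300/30) = 8 · 1 = 8
  d = 50: d(50) · μ(300/50) = 6 · 1 = 6
  d = 60: d(60) · μ(300/60) = 12 · -1 = -12
  d = 75: d(75) · μ(300/75) = 6 · 0 = 0
  d = 100: d(100) · μ(300/100) = 9 · -1 = -9
  d = 150: d(150) · μ(300/150) = 12 · -1 = -12
  d = 300: d(300) · μ(300/300) = 18 · 1 = 18
Summing: (d * μ)(300) = 0 + 0 + 0 + 0 + 0 + 0 + -4 + 0 + 0 + 6 + 0 + 8 + 6 + -12 + 0 + -9 + -12 + 18 = 1.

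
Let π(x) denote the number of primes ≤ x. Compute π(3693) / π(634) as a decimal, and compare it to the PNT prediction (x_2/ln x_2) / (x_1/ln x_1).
π(3693)/π(634) = 515/115 ≈ 4.4783;  PNT prediction ≈ 4.5753.

π(634) = 115 and π(3693) = 515, so π(3693)/π(634) ≈ 4.4783. The PNT-predicted ratio is (3693/ln(3693)) / (634/ln(634)) ≈ 4.5753. The two agree to within a few percent, as expected.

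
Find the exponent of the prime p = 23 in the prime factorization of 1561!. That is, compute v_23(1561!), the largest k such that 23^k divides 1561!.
v_23(1561!) = 69

Legendre's formula: v_p(n!) = Σ_{k ≥ 1} ⌊n / p^k⌋. For p = 23, n = 1561, the terms are:
  ⌊1561/23^1⌋ = ⌊1561/23⌋ = 67
  ⌊1561/23^2⌋ = ⌊1561/529⌋ = 2
(the next term ⌊1561/23^3⌋ = 0, terminating the sum). Summing: v_23(1561!) = 67 + 2 = 69.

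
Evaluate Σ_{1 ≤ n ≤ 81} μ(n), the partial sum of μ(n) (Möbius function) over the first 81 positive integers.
Σ_{n ≤ 81} μ(n) = -4

Compute μ(n) for each 1 ≤ n ≤ 81: μ(1) = 1, μ(2) = -1, μ(3) = -1, μ(4) = 0, μ(5) = -1, μ(6) = 1, μ(7) = -1, μ(8) = 0, μ(9) = 0, μ(10) = 1, μ(11) = -1, μ(12) = 0, μ(13) = -1, μ(14) = 1, μ(15) = 1, μ(16) = 0, μ(17) = -1, μ(18) = 0, μ(19) = -1, μ(20) = 0, μ(21) = 1, μ(22) = 1, μ(23) = -1, μ(24) = 0, μ(25) = 0, μ(26) = 1, μ(27) = 0, μ(28) = 0, μ(29) = -1, μ(30) = -1, μ(31) = -1, μ(32) = 0, μ(33) = 1, μ(34) = 1, μ(35) = 1, μ(36) = 0, μ(37) = -1, μ(38) = 1, μ(39) = 1, μ(40) = 0, μ(41) = -1, μ(42) = -1, μ(43) = -1, μ(44) = 0, μ(45) = 0, μ(46) = 1, μ(47) = -1, μ(48) = 0, μ(49) = 0, μ(50) = 0, μ(51) = 1, μ(52) = 0, μ(53) = -1, μ(54) = 0, μ(55) = 1, μ(56) = 0, μ(57) = 1, μ(58) = 1, μ(59) = -1, μ(60) = 0, μ(61) = -1, μ(62) = 1, μ(63) = 0, μ(64) = 0, μ(65) = 1, μ(66) = -1, μ(67) = -1, μ(68) = 0, μ(69) = 1, μ(70) = -1, μ(71) = -1, μ(72) = 0, μ(73) = -1, μ(74) = 1, μ(75) = 0, μ(76) = 0, μ(77) = 1, μ(78) = -1, μ(79) = -1, μ(80) = 0, μ(81) = 0. Summing all 81 values: -4. (Mertens function M(x) = Σ_{n ≤ x} μ(n); on average M(x) should be small (PNT ⟺ M(x) = o(x)).)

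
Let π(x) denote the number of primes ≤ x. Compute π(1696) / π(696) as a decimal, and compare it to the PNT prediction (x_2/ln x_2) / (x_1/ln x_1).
π(1696)/π(696) = 264/125 ≈ 2.1120;  PNT prediction ≈ 2.1449.

π(696) = 125 and π(1696) = 264, so π(1696)/π(696) ≈ 2.1120. The PNT-predicted ratio is (1696/ln(1696)) / (696/ln(696)) ≈ 2.1449. The two agree to within a few percent, as expected.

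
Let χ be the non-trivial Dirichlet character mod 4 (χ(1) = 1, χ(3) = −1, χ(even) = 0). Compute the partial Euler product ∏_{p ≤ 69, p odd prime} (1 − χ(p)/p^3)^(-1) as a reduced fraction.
∏ = 497044101252700953274063170881740849527845657594881/512972994773739111227016105418519405174088647311360

The odd primes p ≤ 69 are [3, 5, 7, 11, 13, 17, 19, 23, 29, 31, 37, 41, 43, 47, 53, 59, 61, 67]. For each, χ(p) = 1 if p ≡ 1 mod 4, χ(p) = −1 if p ≡ 3 mod 4. Taking (1 − χ(p)/p^3)^(-1) = p^3/(p^3 − χ(p)): (1 − (-1)/3^3)^(-1) · (1 − (1)/5^3)^(-1) · (1 − (-1)/7^3)^(-1) · (1 − (-1)/11^3)^(-1) · (1 − (1)/13^3)^(-1) · (1 − (1)/17^3)^(-1) · (1 − (-1)/19^3)^(-1) · (1 − (-1)/23^3)^(-1) · (1 − (1)/29^3)^(-1) · (1 − (-1)/31^3)^(-1) · (1 − (1)/37^3)^(-1) · (1 − (1)/41^3)^(-1) · (1 − (-1)/43^3)^(-1) · (1 − (-1)/47^3)^(-1) · (1 − (1)/53^3)^(-1) · (1 − (-1)/59^3)^(-1) · (1 − (1)/61^3)^(-1) · (1 − (-1)/67^3)^(-1) = 497044101252700953274063170881740849527845657594881/512972994773739111227016105418519405174088647311360.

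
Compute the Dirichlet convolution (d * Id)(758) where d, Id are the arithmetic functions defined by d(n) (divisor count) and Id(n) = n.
(d * Id)(758) = 1524

Divisors of 758: [1, 2, 379, 758]. For each d | 758:
  d = 1: d(1) · Id(758/1) = 1 · 758 = 758
  d = 2: d(2) · Id(758/2) = 2 · 379 = 758
  d = 379: d(379) · Id(758/379) = 2 · 2 = 4
  d = 758: d(758) · Id(758/758) = 4 · 1 = 4
Summing: (d * Id)(758) = 758 + 758 + 4 + 4 = 1524.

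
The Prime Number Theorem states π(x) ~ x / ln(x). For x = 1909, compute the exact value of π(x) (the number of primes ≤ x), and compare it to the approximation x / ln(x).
π(1909) = 292;  x/ln(x) ≈ 252.70;  relative error ≈ 13.46%.

Directly count primes up to 1909: π(1909) = 292. The PNT approximation gives 1909/ln(1909) ≈ 1909/7.55433 ≈ 252.70. Relative error (π(x) − x/ln(x)) / π(x) ≈ 13.46%; the approximation is known to undercount slightly (Li(x) is a better estimate).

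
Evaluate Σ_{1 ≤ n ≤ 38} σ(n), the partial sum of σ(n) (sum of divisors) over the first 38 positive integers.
Σ_{n ≤ 38} σ(n) = 1196

Compute σ(n) for each 1 ≤ n ≤ 38: σ(1) = 1, σ(2) = 3, σ(3) = 4, σ(4) = 7, σ(5) = 6, σ(6) = 12, σ(7) = 8, σ(8) = 15, σ(9) = 13, σ(10) = 18, σ(11) = 12, σ(12) = 28, σ(13) = 14, σ(14) = 24, σ(15) = 24, σ(16) = 31, σ(17) = 18, σ(18) = 39, σ(19) = 20, σ(20) = 42, σ(21) = 32, σ(22) = 36, σ(23) = 24, σ(24) = 60, σ(25) = 31, σ(26) = 42, σ(27) = 40, σ(28) = 56, σ(29) = 30, σ(30) = 72, σ(31) = 32, σ(32) = 63, σ(33) = 48, σ(34) = 54, σ(35) = 48, σ(36) = 91, σ(37) = 38, σ(38) = 60. Summing all 38 values: 1196. (Average order: Σ_{n ≤ x} σ(n) ~ (π²/12) x². For x = 38, (π²/12)·38² ≈ 1187.64.)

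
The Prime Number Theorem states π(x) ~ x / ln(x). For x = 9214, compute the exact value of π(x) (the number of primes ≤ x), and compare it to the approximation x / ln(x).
π(9214) = 1142;  x/ln(x) ≈ 1009.37;  relative error ≈ 11.61%.

Directly count primes up to 9214: π(9214) = 1142. The PNT approximation gives 9214/ln(9214) ≈ 9214/9.12848 ≈ 1009.37. Relative error (π(x) − x/ln(x)) / π(x) ≈ 11.61%; the approximation is known to undercount slightly (Li(x) is a better estimate).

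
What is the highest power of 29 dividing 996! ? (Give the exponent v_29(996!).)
v_29(996!) = 35

Legendre's formula: v_p(n!) = Σ_{k ≥ 1} ⌊n / p^k⌋. For p = 29, n = 996, the terms are:
  ⌊996/29^1⌋ = ⌊996/29⌋ = 34
  ⌊996/29^2⌋ = ⌊996/841⌋ = 1
(the next term ⌊996/29^3⌋ = 0, terminating the sum). Summing: v_29(996!) = 34 + 1 = 35.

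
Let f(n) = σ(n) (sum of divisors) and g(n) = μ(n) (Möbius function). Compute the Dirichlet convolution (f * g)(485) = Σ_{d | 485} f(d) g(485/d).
(σ * μ)(485) = 485

Divisors of 485: [1, 5, 97, 485]. For each d | 485:
  d = 1: σ(1) · μ(485/1) = 1 · 1 = 1
  d = 5: σ(5) · μ(485/5) = 6 · -1 = -6
  d = 97: σ(97) · μ(485/97) = 98 · -1 = -98
  d = 485: σ(485) · μ(485/485) = 588 · 1 = 588
Summing: (σ * μ)(485) = 1 + -6 + -98 + 588 = 485.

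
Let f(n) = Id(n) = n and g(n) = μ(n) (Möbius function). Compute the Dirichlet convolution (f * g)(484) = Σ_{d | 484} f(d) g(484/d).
(Id * μ)(484) = 220

Divisors of 484: [1, 2, 4, 11, 22, 44, 121, 242, 484]. For each d | 484:
  d = 1: Id(1) · μ(484/1) = 1 · 0 = 0
  d = 2: Id(2) · μ(484/2) = 2 · 0 = 0
  d = 4: Id(4) · μ(484/4) = 4 · 0 = 0
  d = 11: Id(11) · μ(484/11) = 11 · 0 = 0
  d = 22: Id(22) · μ(484/22) = 22 · 1 = 22
  d = 44: Id(44) · μ(484/44) = 44 · -1 = -44
  d = 121: Id(121) · μ(484/121) = 121 · 0 = 0
  d = 242: Id(242) · μ(484/242) = 242 · -1 = -242
  d = 484: Id(484) · μ(484/484) = 484 · 1 = 484
Summing: (Id * μ)(484) = 0 + 0 + 0 + 0 + 22 + -44 + 0 + -242 + 484 = 220.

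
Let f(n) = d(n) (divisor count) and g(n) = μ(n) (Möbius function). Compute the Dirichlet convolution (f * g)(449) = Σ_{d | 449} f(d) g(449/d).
(d * μ)(449) = 1

Divisors of 449: [1, 449]. For each d | 449:
  d = 1: d(1) · μ(449/1) = 1 · -1 = -1
  d = 449: d(449) · μ(449/449) = 2 · 1 = 2
Summing: (d * μ)(449) = -1 + 2 = 1.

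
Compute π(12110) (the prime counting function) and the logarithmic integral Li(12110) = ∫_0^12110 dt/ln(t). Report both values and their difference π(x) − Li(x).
π(12110) = 1450;  Li(12110) ≈ 1472.80;  π(x) − Li(x) ≈ -22.80.

Direct count of primes ≤ 12110 gives π(12110) = 1450. Numerical evaluation of the logarithmic integral gives Li(12110) ≈ 1472.80. The difference π(x) − Li(x) ≈ -22.80 is typically negative for small/moderate x (Li(x) overestimates), though Littlewood's theorem shows this sign changes infinitely often.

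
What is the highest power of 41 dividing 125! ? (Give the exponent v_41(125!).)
v_41(125!) = 3

Legendre's formula: v_p(n!) = Σ_{k ≥ 1} ⌊n / p^k⌋. For p = 41, n = 125, the terms are:
  ⌊125/41^1⌋ = ⌊125/41⌋ = 3
(the next term ⌊125/41^2⌋ = 0, terminating the sum). Summing: v_41(125!) = 3 = 3.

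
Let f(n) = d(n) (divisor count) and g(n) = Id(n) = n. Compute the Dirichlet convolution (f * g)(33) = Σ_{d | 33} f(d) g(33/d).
(d * Id)(33) = 65

Divisors of 33: [1, 3, 11, 33]. For each d | 33:
  d = 1: d(1) · Id(33/1) = 1 · 33 = 33
  d = 3: d(3) · Id(33/3) = 2 · 11 = 22
  d = 11: d(11) · Id(33/11) = 2 · 3 = 6
  d = 33: d(33) · Id(33/33) = 4 · 1 = 4
Summing: (d * Id)(33) = 33 + 22 + 6 + 4 = 65.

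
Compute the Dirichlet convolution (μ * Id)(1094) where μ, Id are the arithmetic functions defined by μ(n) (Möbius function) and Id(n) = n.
(μ * Id)(1094) = 546

Divisors of 1094: [1, 2, 547, 1094]. For each d | 1094:
  d = 1: μ(1) · Id(1094/1) = 1 · 1094 = 1094
  d = 2: μ(2) · Id(1094/2) = -1 · 547 = -547
  d = 547: μ(547) · Id(1094/547) = -1 · 2 = -2
  d = 1094: μ(1094) · Id(1094/1094) = 1 · 1 = 1
Summing: (μ * Id)(1094) = 1094 + -547 + -2 + 1 = 546.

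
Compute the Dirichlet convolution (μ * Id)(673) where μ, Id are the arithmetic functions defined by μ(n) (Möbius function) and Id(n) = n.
(μ * Id)(673) = 672

Divisors of 673: [1, 673]. For each d | 673:
  d = 1: μ(1) · Id(673/1) = 1 · 673 = 673
  d = 673: μ(673) · Id(673/673) = -1 · 1 = -1
Summing: (μ * Id)(673) = 673 + -1 = 672.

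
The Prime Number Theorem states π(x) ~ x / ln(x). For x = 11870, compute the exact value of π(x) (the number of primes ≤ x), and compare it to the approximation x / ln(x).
π(11870) = 1423;  x/ln(x) ≈ 1265.22;  relative error ≈ 11.09%.

Directly count primes up to 11870: π(11870) = 1423. The PNT approximation gives 11870/ln(11870) ≈ 11870/9.38177 ≈ 1265.22. Relative error (π(x) − x/ln(x)) / π(x) ≈ 11.09%; the approximation is known to undercount slightly (Li(x) is a better estimate).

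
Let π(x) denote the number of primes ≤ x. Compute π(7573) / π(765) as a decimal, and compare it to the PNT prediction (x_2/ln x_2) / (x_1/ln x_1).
π(7573)/π(765) = 961/135 ≈ 7.1185;  PNT prediction ≈ 7.3587.

π(765) = 135 and π(7573) = 961, so π(7573)/π(765) ≈ 7.1185. The PNT-predicted ratio is (7573/ln(7573)) / (765/ln(765)) ≈ 7.3587. The two agree to within a few percent, as expected.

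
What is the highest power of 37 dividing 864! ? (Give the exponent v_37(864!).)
v_37(864!) = 23

Legendre's formula: v_p(n!) = Σ_{k ≥ 1} ⌊n / p^k⌋. For p = 37, n = 864, the terms are:
  ⌊864/37^1⌋ = ⌊864/37⌋ = 23
(the next term ⌊864/37^2⌋ = 0, terminating the sum). Summing: v_37(864!) = 23 = 23.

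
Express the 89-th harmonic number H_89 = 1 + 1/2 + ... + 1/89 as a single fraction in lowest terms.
H_89 = 3645196481713595484337076792241271893701/718766754945489455304472257065075294400

Direct summation: H_89 = 1 + 1/2 + ... + 1/89. The least common denominator is lcm(1, ..., 89) = 718766754945489455304472257065075294400; over this denominator the numerator is 718766754945489455304472257065075294400 + 359383377472744727652236128532537647200 + 239588918315163151768157419021691764800 + 179691688736372363826118064266268823600 + 143753350989097891060894451413015058880 + 119794459157581575884078709510845882400 + 102680964992212779329210322437867899200 + 89845844368186181913059032133134411800 + 79862972771721050589385806340563921600 + 71876675494548945530447225706507529440 + 65342432267771768664042932460461390400 + 59897229578790787942039354755422941200 + 55289750380422265792651712081928868800 + 51340482496106389664605161218933949600 + 47917783663032630353631483804338352960 + 44922922184093090956529516066567205900 + 42280397349734673841439544533239723200 + 39931486385860525294692903170281960800 + 37829829207657339752866960898161857600 + 35938337747274472765223612853253764720 + 34226988330737593109736774145955966400 + 32671216133885884332021466230230695200 + 31250728475890845882803141611525012800 + 29948614789395393971019677377711470600 + 28750670197819578212178890282603011776 + 27644875190211132896325856040964434400 + 26620990923907016863128602113521307200 + 25670241248053194832302580609466974800 + 24785060515361705355326629553968113600 + 23958891831516315176815741902169176480 + 23186024353080305009821685711776622400 + 22461461092046545478264758033283602950 + 21780810755923922888014310820153796800 + 21140198674867336920719772266619861600 + 20536192998442555865842064487573579840 + 19965743192930262647346451585140980400 + 19426128512040255548769520461218251200 + 18914914603828669876433480449080928800 + 18429916793474088597550570693976289600 + 17969168873637236382611806426626882360 + 17530896462085108665962737977196958400 + 17113494165368796554868387072977983200 + 16715505928964871053592378071280820800 + 16335608066942942166010733115115347600 + 15972594554344210117877161268112784320 + 15625364237945422941401570805762506400 + 15292909679691265006478133129044155200 + 14974307394697696985509838688855735300 + 14668709284601825618458617491123985600 + 14375335098909789106089445141301505888 + 14093465783244891280479848177746574400 + 13822437595105566448162928020482217200 + 13561636885763951986876835038963684800 + 13310495461953508431564301056760653600 + 13068486453554353732808586492092278080 + 12835120624026597416151290304733487400 + 12609943069219113250955653632720619200 + 12392530257680852677663314776984056800 + 12182487371957448394991055204492801600 + 11979445915758157588407870951084588240 + 11783061556483433693515938640411070400 + 11593012176540152504910842855888311200 + 11408996110245864369912258048651988800 + 11230730546023272739132379016641801475 + 11057950076084453158530342416385773760 + 10890405377961961444007155410076898400 + 10727862014111782914992123239777243200 + 10570099337433668460359886133309930800 + 10416909491963615294267713870508337600 + 10268096499221277932921032243786789920 + 10123475421767457116964397986832046400 + 9982871596465131323673225792570490200 + 9846119930760129524718798041987332800 + 9713064256020127774384760230609125600 + 9583556732606526070726296760867670592 + 9457457301914334938216740224540464400 + 9334633181110252666291847494351627200 + 9214958396737044298775285346988144800 + 9098313353740372851955345026140193600 + 8984584436818618191305903213313441180 + 8873663641302338954376200704507102400 + 8765448231042554332981368988598479200 + 8659840421029993437403280205603316800 + 8556747082684398277434193536488991600 + 8456079469946934768287908906647944640 + 8357752964482435526796189035640410400 + 8261686838453901785108876517989371200 + 8167804033471471083005366557557673800 + 8076030954443701744994070304101969600 = 3645196481713595484337076792241271893701, so H_89 = 3645196481713595484337076792241271893701/718766754945489455304472257065075294400 (already in lowest terms) ≈ 5.07146. (The PNT-adjacent estimate ln(89) + γ ≈ 5.06585 matches within O(1/n).)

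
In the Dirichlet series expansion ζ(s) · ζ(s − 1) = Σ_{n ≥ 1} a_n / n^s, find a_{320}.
σ(320) = 762

In the product (Σ m^0/m^s)(Σ k / k^s) = Σ (Σ_{d | n} d) / n^s, the coefficient of 1/n^s is σ(n) = Σ_{d | n} d. For n = 320, divisors are [1, 2, 4, 5, 8, 10, 16, 20, 32, 40, 64, 80, 160, 320]; summing: σ(320) = 762.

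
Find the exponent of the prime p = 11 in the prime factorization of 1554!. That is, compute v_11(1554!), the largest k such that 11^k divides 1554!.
v_11(1554!) = 154

Legendre's formula: v_p(n!) = Σ_{k ≥ 1} ⌊n / p^k⌋. For p = 11, n = 1554, the terms are:
  ⌊1554/11^1⌋ = ⌊1554/11⌋ = 141
  ⌊1554/11^2⌋ = ⌊1554/121⌋ = 12
  ⌊1554/11^3⌋ = ⌊1554/1331⌋ = 1
(the next term ⌊1554/11^4⌋ = 0, terminating the sum). Summing: v_11(1554!) = 141 + 12 + 1 = 154.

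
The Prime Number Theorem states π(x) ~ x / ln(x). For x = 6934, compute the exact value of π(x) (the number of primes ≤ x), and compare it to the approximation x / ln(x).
π(6934) = 890;  x/ln(x) ≈ 784.02;  relative error ≈ 11.91%.

Directly count primes up to 6934: π(6934) = 890. The PNT approximation gives 6934/ln(6934) ≈ 6934/8.84419 ≈ 784.02. Relative error (π(x) − x/ln(x)) / π(x) ≈ 11.91%; the approximation is known to undercount slightly (Li(x) is a better estimate).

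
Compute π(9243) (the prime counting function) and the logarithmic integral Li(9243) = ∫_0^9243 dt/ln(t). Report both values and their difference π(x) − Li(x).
π(9243) = 1146;  Li(9243) ≈ 1163.60;  π(x) − Li(x) ≈ -17.60.

Direct count of primes ≤ 9243 gives π(9243) = 1146. Numerical evaluation of the logarithmic integral gives Li(9243) ≈ 1163.60. The difference π(x) − Li(x) ≈ -17.60 is typically negative for small/moderate x (Li(x) overestimates), though Littlewood's theorem shows this sign changes infinitely often.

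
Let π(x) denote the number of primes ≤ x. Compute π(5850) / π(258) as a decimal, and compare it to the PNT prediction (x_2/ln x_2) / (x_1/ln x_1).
π(5850)/π(258) = 768/55 ≈ 13.9636;  PNT prediction ≈ 14.5155.

π(258) = 55 and π(5850) = 768, so π(5850)/π(258) ≈ 13.9636. The PNT-predicted ratio is (5850/ln(5850)) / (258/ln(258)) ≈ 14.5155. The two agree to within a few percent, as expected.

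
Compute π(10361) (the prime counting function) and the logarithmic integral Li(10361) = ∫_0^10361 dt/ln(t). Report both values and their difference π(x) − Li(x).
π(10361) = 1271;  Li(10361) ≈ 1285.26;  π(x) − Li(x) ≈ -14.26.

Direct count of primes ≤ 10361 gives π(10361) = 1271. Numerical evaluation of the logarithmic integral gives Li(10361) ≈ 1285.26. The difference π(x) − Li(x) ≈ -14.26 is typically negative for small/moderate x (Li(x) overestimates), though Littlewood's theorem shows this sign changes infinitely often.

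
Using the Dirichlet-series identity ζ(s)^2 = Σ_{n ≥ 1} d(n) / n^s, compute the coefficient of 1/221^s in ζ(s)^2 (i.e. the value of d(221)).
d(221) = 4

ζ(s)^2 = (Σ 1/m^s)(Σ 1/k^s). The coefficient of 1/n^s in the product is the number of ordered pairs (m, k) with mk = n, which equals d(n). For n = 221, divisors are [1, 13, 17, 221], so d(221) = 4.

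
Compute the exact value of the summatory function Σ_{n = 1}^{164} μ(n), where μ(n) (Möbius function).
Σ_{n ≤ 164} μ(n) = 0

Compute μ(n) for each 1 ≤ n ≤ 164: μ(1) = 1, μ(2) = -1, μ(3) = -1, μ(4) = 0, μ(5) = -1, μ(6) = 1, μ(7) = -1, μ(8) = 0, μ(9) = 0, μ(10) = 1, μ(11) = -1, μ(12) = 0, μ(13) = -1, μ(14) = 1, μ(15) = 1, μ(16) = 0, μ(17) = -1, μ(18) = 0, μ(19) = -1, μ(20) = 0, μ(21) = 1, μ(22) = 1, μ(23) = -1, μ(24) = 0, μ(25) = 0, μ(26) = 1, μ(27) = 0, μ(28) = 0, μ(29) = -1, μ(30) = -1, μ(31) = -1, μ(32) = 0, μ(33) = 1, μ(34) = 1, μ(35) = 1, μ(36) = 0, μ(37) = -1, μ(38) = 1, μ(39) = 1, μ(40) = 0, μ(41) = -1, μ(42) = -1, μ(43) = -1, μ(44) = 0, μ(45) = 0, μ(46) = 1, μ(47) = -1, μ(48) = 0, μ(49) = 0, μ(50) = 0, μ(51) = 1, μ(52) = 0, μ(53) = -1, μ(54) = 0, μ(55) = 1, μ(56) = 0, μ(57) = 1, μ(58) = 1, μ(59) = -1, μ(60) = 0, μ(61) = -1, μ(62) = 1, μ(63) = 0, μ(64) = 0, μ(65) = 1, μ(66) = -1, μ(67) = -1, μ(68) = 0, μ(69) = 1, μ(70) = -1, μ(71) = -1, μ(72) = 0, μ(73) = -1, μ(74) = 1, μ(75) = 0, μ(76) = 0, μ(77) = 1, μ(78) = -1, μ(79) = -1, μ(80) = 0, μ(81) = 0, μ(82) = 1, μ(83) = -1, μ(84) = 0, μ(85) = 1, μ(86) = 1, μ(87) = 1, μ(88) = 0, μ(89) = -1, μ(90) = 0, μ(91) = 1, μ(92) = 0, μ(93) = 1, μ(94) = 1, μ(95) = 1, μ(96) = 0, μ(97) = -1, μ(98) = 0, μ(99) = 0, μ(100) = 0, μ(101) = -1, μ(102) = -1, μ(103) = -1, μ(104) = 0, μ(105) = -1, μ(106) = 1, μ(107) = -1, μ(108) = 0, μ(109) = -1, μ(110) = -1, μ(111) = 1, μ(112) = 0, μ(113) = -1, μ(114) = -1, μ(115) = 1, μ(116) = 0, μ(117) = 0, μ(118) = 1, μ(119) = 1, μ(120) = 0, μ(121) = 0, μ(122) = 1, μ(123) = 1, μ(124) = 0, μ(125) = 0, μ(126) = 0, μ(127) = -1, μ(128) = 0, μ(129) = 1, μ(130) = -1, μ(131) = -1, μ(132) = 0, μ(133) = 1, μ(134) = 1, μ(135) = 0, μ(136) = 0, μ(137) = -1, μ(138) = -1, μ(139) = -1, μ(140) = 0, μ(141) = 1, μ(142) = 1, μ(143) = 1, μ(144) = 0, μ(145) = 1, μ(146) = 1, μ(147) = 0, μ(148) = 0, μ(149) = -1, μ(150) = 0, μ(151) = -1, μ(152) = 0, μ(153) = 0, μ(154) = -1, μ(155) = 1, μ(156) = 0, μ(157) = -1, μ(158) = 1, μ(159) = 1, μ(160) = 0, μ(161) = 1, μ(162) = 0, μ(163) = -1, μ(164) = 0. Summing all 164 values: 0. (Mertens function M(x) = Σ_{n ≤ x} μ(n); on average M(x) should be small (PNT ⟺ M(x) = o(x)).)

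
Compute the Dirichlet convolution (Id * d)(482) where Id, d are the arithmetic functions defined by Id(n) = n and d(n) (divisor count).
(Id * d)(482) = 972

Divisors of 482: [1, 2, 241, 482]. For each d | 482:
  d = 1: Id(1) · d(482/1) = 1 · 4 = 4
  d = 2: Id(2) · d(482/2) = 2 · 2 = 4
  d = 241: Id(241) · d(482/241) = 241 · 2 = 482
  d = 482: Id(482) · d(482/482) = 482 · 1 = 482
Summing: (Id * d)(482) = 4 + 4 + 482 + 482 = 972.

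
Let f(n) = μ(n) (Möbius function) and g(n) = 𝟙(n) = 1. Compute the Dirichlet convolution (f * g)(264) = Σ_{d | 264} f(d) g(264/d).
(μ * 𝟙)(264) = 0

Divisors of 264: [1, 2, 3, 4, 6, 8, 11, 12, 22, 24, 33, 44, 66, 88, 132, 264]. For each d | 264:
  d = 1: μ(1) · 𝟙(264/1) = 1 · 1 = 1
  d = 2: μ(2) · 𝟙(264/2) = -1 · 1 = -1
  d = 3: μ(3) · 𝟙(264/3) = -1 · 1 = -1
  d = 4: μ(4) · 𝟙(264/4) = 0 · 1 = 0
  d = 6: μ(6) · 𝟙(264/6) = 1 · 1 = 1
  d = 8: μ(8) · 𝟙(264/8) = 0 · 1 = 0
  d = 11: μ(11) · 𝟙(264/11) = -1 · 1 = -1
  d = 12: μ(12) · 𝟙(264/12) = 0 · 1 = 0
  d = 22: μ(22) · 𝟙(264/22) = 1 · 1 = 1
  d = 24: μ(24) · 𝟙(264/24) = 0 · 1 = 0
  d = 33: μ(33) · 𝟙(264/33) = 1 · 1 = 1
  d = 44: μ(44) · 𝟙(264/44) = 0 · 1 = 0
  d = 66: μ(66) · 𝟙(264/66) = -1 · 1 = -1
  d = 88: μ(88) · 𝟙(264/88) = 0 · 1 = 0
  d = 132: μ(132) · 𝟙(264/132) = 0 · 1 = 0
  d = 264: μ(264) · 𝟙(264/264) = 0 · 1 = 0
Summing: (μ * 𝟙)(264) = 1 + -1 + -1 + 0 + 1 + 0 + -1 + 0 + 1 + 0 + 1 + 0 + -1 + 0 + 0 + 0 = 0.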